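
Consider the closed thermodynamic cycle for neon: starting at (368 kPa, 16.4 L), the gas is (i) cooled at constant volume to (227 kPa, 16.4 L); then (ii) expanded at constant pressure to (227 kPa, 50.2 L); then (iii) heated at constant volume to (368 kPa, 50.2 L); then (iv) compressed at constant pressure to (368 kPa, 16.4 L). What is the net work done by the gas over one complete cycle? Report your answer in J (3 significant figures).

W_net ≈ -4770 J

Constant-volume legs do no work.
W(ii) = (227)(50.2 − 16.4) = 7673 J; W(iv) = (368)(16.4 − 50.2) = -12438 J.
W_net = 7673 − 12438 = -4766 J (the counter-clockwise enclosed area).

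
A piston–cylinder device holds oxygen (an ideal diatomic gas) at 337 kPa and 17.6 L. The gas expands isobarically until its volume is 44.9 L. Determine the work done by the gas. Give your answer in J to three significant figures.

Isobaric: W = P ΔV.
W = (337 kPa)(44.9 − 17.6 L) = (337)(27.3) = 9200 J.

W ≈ 9200 J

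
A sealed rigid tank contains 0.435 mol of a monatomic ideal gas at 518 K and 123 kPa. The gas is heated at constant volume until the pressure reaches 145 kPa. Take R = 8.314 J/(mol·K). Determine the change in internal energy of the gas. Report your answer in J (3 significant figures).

Constant volume ⇒ W = 0, so Q = ΔU = nCᵥΔT with Cᵥ = 3R/2 = 12.47 J/(mol·K).
At constant V, T₂/T₁ = P₂/P₁ ⇒ ΔT = T₁(P₂/P₁ − 1) = 518·(145/123 − 1) = 92.65 K.
ΔU = (0.435)(12.47)(92.65) = 502.6 J.

ΔU ≈ 503 J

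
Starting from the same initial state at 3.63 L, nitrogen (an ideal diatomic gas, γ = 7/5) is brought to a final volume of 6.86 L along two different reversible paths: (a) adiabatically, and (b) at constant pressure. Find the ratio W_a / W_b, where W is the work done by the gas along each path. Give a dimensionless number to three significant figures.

W_a / W_b ≈ 0.632

Path (a) adiabatic: W = P₁V₁(1 − (V₁/V₂)^(γ−1))/(γ−1) → W_a/(P₁V₁) = 0.5619.
Path (b) isobaric: W = P₁(V₂ − V₁) → W_b/(P₁V₁) = 0.8898.
W_a / W_b = 0.5619 / 0.8898 = 0.6315.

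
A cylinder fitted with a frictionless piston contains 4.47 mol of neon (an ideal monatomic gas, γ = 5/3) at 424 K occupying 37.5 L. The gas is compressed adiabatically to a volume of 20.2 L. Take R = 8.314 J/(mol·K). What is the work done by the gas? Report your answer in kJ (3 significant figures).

Adiabatic: TV^(γ−1) = const with γ = 5/3.
T₂ = T₁ (V₁/V₂)^(γ−1) = 424 × (37.5/20.2)^0.667 = 424 × 1.51 = 640.5 K.
W_by = nCᵥ(T₁ − T₂) = (4.47)(12.47)(424 − 640.5) = -12066 J.

W ≈ -12.1 kJ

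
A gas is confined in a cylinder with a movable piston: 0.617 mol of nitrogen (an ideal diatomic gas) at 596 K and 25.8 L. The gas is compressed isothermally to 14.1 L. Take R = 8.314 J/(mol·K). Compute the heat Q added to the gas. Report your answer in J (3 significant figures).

Q ≈ -1850 J

Isothermal ⇒ ΔU = 0, so Q = W = nRT ln(V₂/V₁).
Q = (0.617)(8.314)(596) ln(14.1/25.8) = 3057 × -0.6042 = -1847 J.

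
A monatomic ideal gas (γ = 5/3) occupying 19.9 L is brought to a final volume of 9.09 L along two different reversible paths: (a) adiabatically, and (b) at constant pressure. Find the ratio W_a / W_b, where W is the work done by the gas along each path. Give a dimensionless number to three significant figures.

Path (a) adiabatic: W = P₁V₁(1 − (V₁/V₂)^(γ−1))/(γ−1) → W_a/(P₁V₁) = -1.029.
Path (b) isobaric: W = P₁(V₂ − V₁) → W_b/(P₁V₁) = -0.5432.
W_a / W_b = -1.029 / -0.5432 = 1.894.

W_a / W_b ≈ 1.89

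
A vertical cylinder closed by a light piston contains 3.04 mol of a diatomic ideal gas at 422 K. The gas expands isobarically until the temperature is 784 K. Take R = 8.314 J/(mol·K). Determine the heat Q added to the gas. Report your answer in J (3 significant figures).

Q ≈ 32000 J

Isobaric: W = nRΔT = (3.04)(8.314)(362) = 9149 J.
ΔU = nCᵥΔT with Cᵥ = 5R/2: ΔU = (3.04)(20.79)(362) = 22873 J.
Q = ΔU + W = 22873 + 9149 = 32023 J.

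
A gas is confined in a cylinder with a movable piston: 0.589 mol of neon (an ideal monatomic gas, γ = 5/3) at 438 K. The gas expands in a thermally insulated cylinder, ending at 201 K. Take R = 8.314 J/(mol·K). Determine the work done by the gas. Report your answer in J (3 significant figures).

W ≈ 1740 J

Adiabatic ⇒ Q = 0, so W_by = −ΔU = nCᵥ(T₁ − T₂).
Cᵥ = 3R/2 = 12.47 J/(mol·K).
W = (0.589)(12.47)(438 − 201) = 1741 J.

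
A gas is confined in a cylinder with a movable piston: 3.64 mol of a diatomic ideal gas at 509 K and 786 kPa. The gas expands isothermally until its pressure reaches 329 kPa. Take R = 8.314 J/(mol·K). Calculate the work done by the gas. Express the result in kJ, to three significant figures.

Isothermal process: W = nRT ln(V₂/V₁) = nRT ln(P₁/P₂).
W = (3.64)(8.314)(509) × ln(786/329)
  = 15404 × ln(2.389) = 15404 × 0.8709
W_by_gas = 13415 J.

W ≈ 13.4 kJ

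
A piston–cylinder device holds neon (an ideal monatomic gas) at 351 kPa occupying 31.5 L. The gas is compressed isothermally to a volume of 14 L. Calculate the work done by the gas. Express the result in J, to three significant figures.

Isothermal: W = nRT ln(V₂/V₁) = P₁V₁ ln(V₂/V₁).
P₁V₁ = (351 kPa)(31.5 L) = 11056 J.
W = 11056 × ln(14/31.5) = 11056 × -0.8109
W_by_gas = -8966 J.

W ≈ -8970 J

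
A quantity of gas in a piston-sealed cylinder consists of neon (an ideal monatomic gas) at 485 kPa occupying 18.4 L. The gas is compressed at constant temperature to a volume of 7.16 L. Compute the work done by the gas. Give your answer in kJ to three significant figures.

W ≈ -8.42 kJ

Isothermal: W = nRT ln(V₂/V₁) = P₁V₁ ln(V₂/V₁).
P₁V₁ = (485 kPa)(18.4 L) = 8924 J.
W = 8924 × ln(7.16/18.4) = 8924 × -0.9438
W_by_gas = -8423 J.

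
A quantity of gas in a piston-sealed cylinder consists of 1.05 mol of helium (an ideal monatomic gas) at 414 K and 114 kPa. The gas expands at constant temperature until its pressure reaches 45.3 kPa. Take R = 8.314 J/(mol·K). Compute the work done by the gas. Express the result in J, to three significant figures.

W ≈ 3340 J

Isothermal process: W = nRT ln(V₂/V₁) = nRT ln(P₁/P₂).
W = (1.05)(8.314)(414) × ln(114/45.3)
  = 3614 × ln(2.517) = 3614 × 0.9229
W_by_gas = 3335 J.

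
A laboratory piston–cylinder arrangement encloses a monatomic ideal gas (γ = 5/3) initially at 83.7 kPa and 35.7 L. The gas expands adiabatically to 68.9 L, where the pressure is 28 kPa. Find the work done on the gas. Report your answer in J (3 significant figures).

Adiabatic: W = (P₁V₁ − P₂V₂)/(γ − 1) with γ = 5/3.
P₁V₁ = 2988 J, P₂V₂ = 1929 J.
W = (2988 − 1929) / 0.6667 = 1588 J.
Work on gas = −W_by = -1588 J.

W ≈ -1590 J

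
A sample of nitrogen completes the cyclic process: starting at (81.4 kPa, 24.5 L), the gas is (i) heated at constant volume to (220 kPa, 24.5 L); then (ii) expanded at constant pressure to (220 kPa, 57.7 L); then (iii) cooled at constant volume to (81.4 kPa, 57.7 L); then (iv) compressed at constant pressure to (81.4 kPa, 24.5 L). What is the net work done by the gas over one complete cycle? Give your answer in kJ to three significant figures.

W_net ≈ 4.60 kJ

Constant-volume legs do no work.
W(ii) = (220)(57.7 − 24.5) = 7304 J; W(iv) = (81.4)(24.5 − 57.7) = -2702 J.
W_net = 7304 − 2702 = 4602 J (the clockwise enclosed area).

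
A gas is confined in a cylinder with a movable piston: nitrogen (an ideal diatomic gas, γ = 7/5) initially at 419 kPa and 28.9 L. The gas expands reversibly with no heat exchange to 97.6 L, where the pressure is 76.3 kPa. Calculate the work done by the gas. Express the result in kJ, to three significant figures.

W ≈ 11.7 kJ

Adiabatic: W = (P₁V₁ − P₂V₂)/(γ − 1) with γ = 7/5.
P₁V₁ = 12109 J, P₂V₂ = 7447 J.
W = (12109 − 7447) / 0.4 = 11656 J.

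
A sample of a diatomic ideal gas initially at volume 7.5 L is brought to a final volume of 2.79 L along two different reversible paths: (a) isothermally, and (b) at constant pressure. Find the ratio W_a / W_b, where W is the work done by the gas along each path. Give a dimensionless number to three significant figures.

W_a / W_b ≈ 1.57

Path (a) isothermal: W = P₁V₁ ln(V₂/V₁) → W_a/(P₁V₁) = -0.9889.
Path (b) isobaric: W = P₁(V₂ − V₁) → W_b/(P₁V₁) = -0.628.
W_a / W_b = -0.9889 / -0.628 = 1.575.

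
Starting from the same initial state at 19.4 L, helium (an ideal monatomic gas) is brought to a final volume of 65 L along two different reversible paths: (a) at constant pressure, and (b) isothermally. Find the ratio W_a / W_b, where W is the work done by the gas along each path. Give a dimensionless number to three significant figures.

Path (a) isobaric: W = P₁(V₂ − V₁) → W_a/(P₁V₁) = 2.351.
Path (b) isothermal: W = P₁V₁ ln(V₂/V₁) → W_b/(P₁V₁) = 1.209.
W_a / W_b = 2.351 / 1.209 = 1.944.

W_a / W_b ≈ 1.94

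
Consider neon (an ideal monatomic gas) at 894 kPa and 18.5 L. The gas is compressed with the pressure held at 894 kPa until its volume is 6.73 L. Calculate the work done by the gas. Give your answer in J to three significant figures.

Isobaric: W = P ΔV.
W = (894 kPa)(6.73 − 18.5 L) = (894)(-11.77) = -10522 J.

W ≈ -10500 J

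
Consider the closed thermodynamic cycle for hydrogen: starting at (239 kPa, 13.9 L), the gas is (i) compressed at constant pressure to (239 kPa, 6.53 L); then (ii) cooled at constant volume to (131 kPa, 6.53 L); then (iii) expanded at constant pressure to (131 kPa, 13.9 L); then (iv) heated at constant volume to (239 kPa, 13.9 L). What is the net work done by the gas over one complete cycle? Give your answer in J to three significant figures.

W_net ≈ -796 J

Constant-volume legs do no work.
W(i) = (239)(6.53 − 13.9) = -1761 J; W(iii) = (131)(13.9 − 6.53) = 965.5 J.
W_net = -1761 + 965.5 = -796 J (the counter-clockwise enclosed area).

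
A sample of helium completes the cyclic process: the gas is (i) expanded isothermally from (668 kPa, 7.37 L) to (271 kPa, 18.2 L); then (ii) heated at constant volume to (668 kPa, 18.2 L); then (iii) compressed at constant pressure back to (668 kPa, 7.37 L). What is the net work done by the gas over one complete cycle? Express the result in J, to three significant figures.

Leg (i): W = PᵢVᵢ ln(V_f/Vᵢ) = (4923) ln(18.2/7.37) = 4451 J.
Leg (ii): W = 0.
Leg (iii): W = PΔV = (668)(7.37 − 18.2) = -7234 J.
W_net = 4451 − 7234 = -2784 J.

W_net ≈ -2780 J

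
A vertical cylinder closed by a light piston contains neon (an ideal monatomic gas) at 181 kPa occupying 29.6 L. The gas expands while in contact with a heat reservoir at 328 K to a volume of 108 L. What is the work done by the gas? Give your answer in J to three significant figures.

Isothermal: W = nRT ln(V₂/V₁) = P₁V₁ ln(V₂/V₁).
P₁V₁ = (181 kPa)(29.6 L) = 5358 J.
W = 5358 × ln(108/29.6) = 5358 × 1.294
W_by_gas = 6935 J.

W ≈ 6930 J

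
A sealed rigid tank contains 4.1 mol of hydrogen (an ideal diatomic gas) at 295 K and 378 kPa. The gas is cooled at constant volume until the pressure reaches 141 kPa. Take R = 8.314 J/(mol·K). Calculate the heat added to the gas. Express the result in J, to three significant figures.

Constant volume ⇒ W = 0, so Q = ΔU = nCᵥΔT with Cᵥ = 5R/2 = 20.79 J/(mol·K).
At constant V, T₂/T₁ = P₂/P₁ ⇒ ΔT = T₁(P₂/P₁ − 1) = 295·(141/378 − 1) = -185 K.
ΔU = (4.1)(20.79)(-185) = -15762 J.

Q ≈ -15800 J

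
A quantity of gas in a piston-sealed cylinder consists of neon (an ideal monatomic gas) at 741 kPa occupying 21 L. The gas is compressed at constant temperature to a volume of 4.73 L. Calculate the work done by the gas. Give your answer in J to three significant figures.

Isothermal: W = nRT ln(V₂/V₁) = P₁V₁ ln(V₂/V₁).
P₁V₁ = (741 kPa)(21 L) = 15561 J.
W = 15561 × ln(4.73/21) = 15561 × -1.491
W_by_gas = -23195 J.

W ≈ -23200 J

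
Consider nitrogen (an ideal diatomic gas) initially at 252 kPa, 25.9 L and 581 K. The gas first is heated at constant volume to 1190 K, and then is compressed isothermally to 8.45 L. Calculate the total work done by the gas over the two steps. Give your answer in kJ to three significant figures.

Step 1 (isochoric): W = 0 (constant volume).
After step 1: P = 516.1 kPa (V unchanged).
Step 2 (isothermal): W = P₁V₁ ln(V₂/V₁) = (13368) ln(8.45/25.9) = -14973 J.
W_total = 0 − 14973 = -14973 J.

W_total ≈ -15.0 kJ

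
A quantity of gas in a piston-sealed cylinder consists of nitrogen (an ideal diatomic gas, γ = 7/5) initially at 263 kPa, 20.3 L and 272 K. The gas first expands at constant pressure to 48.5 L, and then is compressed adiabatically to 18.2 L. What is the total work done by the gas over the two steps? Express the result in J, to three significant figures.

W_total ≈ -7890 J

Step 1 (isobaric): W = PΔV = (263 kPa)(48.5 − 20.3 L) = 7417 J.
After step 1: P = 263 kPa, V = 48.5 L, T = 649.9 K.
Step 2 (adiabatic): W = (P₁V₁ − P₂V₂)/(γ−1) = (12756 − 18878)/0.4 = -15307 J.
W_total = 7417 − 15307 = -7891 J.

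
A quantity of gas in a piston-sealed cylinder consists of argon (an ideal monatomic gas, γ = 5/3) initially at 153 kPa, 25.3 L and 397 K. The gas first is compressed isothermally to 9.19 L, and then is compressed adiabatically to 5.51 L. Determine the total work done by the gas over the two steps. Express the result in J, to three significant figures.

Step 1 (isothermal): W = P₁V₁ ln(V₂/V₁) = (3871) ln(9.19/25.3) = -3920 J.
After step 1: P = 421.2 kPa, V = 9.19 L, T = 397 K.
Step 2 (adiabatic): W = (P₁V₁ − P₂V₂)/(γ−1) = (3871 − 5444)/0.667 = -2360 J.
W_total = -3920 − 2360 = -6280 J.

W_total ≈ -6280 J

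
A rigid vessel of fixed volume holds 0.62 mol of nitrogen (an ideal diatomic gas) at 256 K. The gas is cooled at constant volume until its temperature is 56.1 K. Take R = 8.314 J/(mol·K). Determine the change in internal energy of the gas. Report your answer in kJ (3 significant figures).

ΔU ≈ -2.58 kJ

Constant volume ⇒ W = 0, so Q = ΔU = nCᵥΔT with Cᵥ = 5R/2 = 20.79 J/(mol·K).
ΔU = (0.62)(20.79)(56.1 − 256) = -2576 J.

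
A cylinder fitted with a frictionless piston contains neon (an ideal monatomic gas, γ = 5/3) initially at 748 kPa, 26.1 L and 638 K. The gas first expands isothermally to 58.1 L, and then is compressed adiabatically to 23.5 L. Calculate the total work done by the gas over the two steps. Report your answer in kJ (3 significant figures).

Step 1 (isothermal): W = P₁V₁ ln(V₂/V₁) = (19523) ln(58.1/26.1) = 15623 J.
After step 1: P = 336 kPa, V = 58.1 L, T = 638 K.
Step 2 (adiabatic): W = (P₁V₁ − P₂V₂)/(γ−1) = (19523 − 35696)/0.667 = -24259 J.
W_total = 15623 − 24259 = -8636 J.

W_total ≈ -8.64 kJ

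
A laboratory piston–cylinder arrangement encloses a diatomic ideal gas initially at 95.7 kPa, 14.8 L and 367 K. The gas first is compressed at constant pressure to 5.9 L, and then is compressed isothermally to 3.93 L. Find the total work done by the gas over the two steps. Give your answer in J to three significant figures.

Step 1 (isobaric): W = PΔV = (95.7 kPa)(5.9 − 14.8 L) = -851.7 J.
After step 1: P = 95.7 kPa, V = 5.9 L, T = 146.3 K.
Step 2 (isothermal): W = P₁V₁ ln(V₂/V₁) = (564.6) ln(3.93/5.9) = -229.4 J.
W_total = -851.7 − 229.4 = -1081 J.

W_total ≈ -1080 J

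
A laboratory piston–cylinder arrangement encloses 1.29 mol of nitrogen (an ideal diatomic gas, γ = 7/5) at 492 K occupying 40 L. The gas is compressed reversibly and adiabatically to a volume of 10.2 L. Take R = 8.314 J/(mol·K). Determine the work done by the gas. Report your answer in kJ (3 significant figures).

W ≈ -9.60 kJ

Adiabatic: TV^(γ−1) = const with γ = 7/5.
T₂ = T₁ (V₁/V₂)^(γ−1) = 492 × (40/10.2)^0.4 = 492 × 1.727 = 849.9 K.
W_by = nCᵥ(T₁ − T₂) = (1.29)(20.79)(492 − 849.9) = -9595 J.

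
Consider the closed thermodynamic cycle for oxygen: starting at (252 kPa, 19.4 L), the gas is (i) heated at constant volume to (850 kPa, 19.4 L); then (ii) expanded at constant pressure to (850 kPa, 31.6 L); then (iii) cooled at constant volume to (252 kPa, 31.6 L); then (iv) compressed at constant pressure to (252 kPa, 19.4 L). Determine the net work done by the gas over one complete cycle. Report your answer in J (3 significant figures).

Constant-volume legs do no work.
W(ii) = (850)(31.6 − 19.4) = 10370 J; W(iv) = (252)(19.4 − 31.6) = -3074 J.
W_net = 10370 − 3074 = 7296 J (the clockwise enclosed area).

W_net ≈ 7300 J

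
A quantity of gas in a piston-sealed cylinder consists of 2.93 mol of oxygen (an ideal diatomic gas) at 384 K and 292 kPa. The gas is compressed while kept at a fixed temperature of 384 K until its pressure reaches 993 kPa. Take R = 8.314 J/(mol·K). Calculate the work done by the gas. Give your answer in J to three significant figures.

Isothermal process: W = nRT ln(V₂/V₁) = nRT ln(P₁/P₂).
W = (2.93)(8.314)(384) × ln(292/993)
  = 9354 × ln(0.2941) = 9354 × -1.224
W_by_gas = -11449 J.

W ≈ -11400 J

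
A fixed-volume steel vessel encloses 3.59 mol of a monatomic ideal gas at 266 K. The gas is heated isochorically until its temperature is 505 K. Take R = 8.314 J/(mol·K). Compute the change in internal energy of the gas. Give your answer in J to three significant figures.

Constant volume ⇒ W = 0, so Q = ΔU = nCᵥΔT with Cᵥ = 3R/2 = 12.47 J/(mol·K).
ΔU = (3.59)(12.47)(505 − 266) = 10700 J.

ΔU ≈ 10700 J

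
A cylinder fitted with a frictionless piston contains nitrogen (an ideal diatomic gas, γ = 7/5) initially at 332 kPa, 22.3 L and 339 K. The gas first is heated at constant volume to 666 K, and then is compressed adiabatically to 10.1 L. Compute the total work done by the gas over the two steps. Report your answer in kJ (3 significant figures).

Step 1 (isochoric): W = 0 (constant volume).
After step 1: P = 652.2 kPa (V unchanged).
Step 2 (adiabatic): W = (P₁V₁ − P₂V₂)/(γ−1) = (14545 − 19967)/0.4 = -13554 J.
W_total = 0 − 13554 = -13554 J.

W_total ≈ -13.6 kJ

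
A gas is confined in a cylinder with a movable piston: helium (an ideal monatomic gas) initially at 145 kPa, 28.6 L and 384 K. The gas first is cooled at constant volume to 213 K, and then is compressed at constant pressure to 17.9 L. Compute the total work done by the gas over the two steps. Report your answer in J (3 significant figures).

Step 1 (isochoric): W = 0 (constant volume).
After step 1: P = 80.43 kPa (V unchanged).
Step 2 (isobaric): W = PΔV = (80.43 kPa)(17.9 − 28.6 L) = -860.6 J.
W_total = 0 − 860.6 = -860.6 J.

W_total ≈ -861 J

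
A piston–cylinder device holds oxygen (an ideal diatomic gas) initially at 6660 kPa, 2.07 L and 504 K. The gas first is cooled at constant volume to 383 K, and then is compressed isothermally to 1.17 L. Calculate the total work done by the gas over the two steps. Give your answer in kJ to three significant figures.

W_total ≈ -5.98 kJ

Step 1 (isochoric): W = 0 (constant volume).
After step 1: P = 5061 kPa (V unchanged).
Step 2 (isothermal): W = P₁V₁ ln(V₂/V₁) = (10476) ln(1.17/2.07) = -5977 J.
W_total = 0 − 5977 = -5977 J.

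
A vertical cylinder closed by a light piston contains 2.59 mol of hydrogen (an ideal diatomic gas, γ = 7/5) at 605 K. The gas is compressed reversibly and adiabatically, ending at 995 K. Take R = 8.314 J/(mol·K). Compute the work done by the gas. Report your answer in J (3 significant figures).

Adiabatic ⇒ Q = 0, so W_by = −ΔU = nCᵥ(T₁ − T₂).
Cᵥ = 5R/2 = 20.79 J/(mol·K).
W = (2.59)(20.79)(605 − 995) = -20995 J.

W ≈ -21000 J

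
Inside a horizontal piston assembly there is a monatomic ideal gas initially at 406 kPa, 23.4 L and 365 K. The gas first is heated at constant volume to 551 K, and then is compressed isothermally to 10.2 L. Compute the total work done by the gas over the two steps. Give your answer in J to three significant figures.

W_total ≈ -11900 J

Step 1 (isochoric): W = 0 (constant volume).
After step 1: P = 612.9 kPa (V unchanged).
Step 2 (isothermal): W = P₁V₁ ln(V₂/V₁) = (14342) ln(10.2/23.4) = -11909 J.
W_total = 0 − 11909 = -11909 J.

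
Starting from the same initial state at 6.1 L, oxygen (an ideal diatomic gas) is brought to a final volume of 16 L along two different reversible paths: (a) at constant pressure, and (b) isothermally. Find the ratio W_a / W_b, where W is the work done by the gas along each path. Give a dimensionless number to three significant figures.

W_a / W_b ≈ 1.68

Path (a) isobaric: W = P₁(V₂ − V₁) → W_a/(P₁V₁) = 1.623.
Path (b) isothermal: W = P₁V₁ ln(V₂/V₁) → W_b/(P₁V₁) = 0.9643.
W_a / W_b = 1.623 / 0.9643 = 1.683.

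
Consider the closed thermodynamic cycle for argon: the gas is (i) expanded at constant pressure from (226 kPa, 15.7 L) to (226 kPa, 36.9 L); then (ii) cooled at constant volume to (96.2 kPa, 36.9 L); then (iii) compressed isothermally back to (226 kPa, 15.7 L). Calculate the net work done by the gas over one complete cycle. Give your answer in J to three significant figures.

Leg (i): W = PΔV = (226)(36.9 − 15.7) = 4791 J.
Leg (ii): W = 0.
Leg (iii): W = PᵢVᵢ ln(V_f/Vᵢ) = (3550) ln(15.7/36.9) = -3033 J.
W_net = 4791 − 3033 = 1758 J.

W_net ≈ 1760 J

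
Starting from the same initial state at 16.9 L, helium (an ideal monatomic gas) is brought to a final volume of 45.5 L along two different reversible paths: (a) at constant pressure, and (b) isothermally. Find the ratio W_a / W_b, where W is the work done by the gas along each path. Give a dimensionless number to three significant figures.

Path (a) isobaric: W = P₁(V₂ − V₁) → W_a/(P₁V₁) = 1.692.
Path (b) isothermal: W = P₁V₁ ln(V₂/V₁) → W_b/(P₁V₁) = 0.9904.
W_a / W_b = 1.692 / 0.9904 = 1.709.

W_a / W_b ≈ 1.71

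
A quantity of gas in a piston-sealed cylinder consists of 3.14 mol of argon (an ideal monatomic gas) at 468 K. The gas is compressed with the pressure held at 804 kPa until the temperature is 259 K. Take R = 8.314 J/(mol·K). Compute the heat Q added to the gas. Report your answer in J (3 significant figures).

Q ≈ -13600 J

Isobaric: W = nRΔT = (3.14)(8.314)(-209) = -5456 J.
ΔU = nCᵥΔT with Cᵥ = 3R/2: ΔU = (3.14)(12.47)(-209) = -8184 J.
Q = ΔU + W = -8184 − 5456 = -13640 J.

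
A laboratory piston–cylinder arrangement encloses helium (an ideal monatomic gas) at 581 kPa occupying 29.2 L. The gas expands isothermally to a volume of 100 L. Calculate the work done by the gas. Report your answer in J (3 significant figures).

Isothermal: W = nRT ln(V₂/V₁) = P₁V₁ ln(V₂/V₁).
P₁V₁ = (581 kPa)(29.2 L) = 16965 J.
W = 16965 × ln(100/29.2) = 16965 × 1.231
W_by_gas = 20884 J.

W ≈ 20900 J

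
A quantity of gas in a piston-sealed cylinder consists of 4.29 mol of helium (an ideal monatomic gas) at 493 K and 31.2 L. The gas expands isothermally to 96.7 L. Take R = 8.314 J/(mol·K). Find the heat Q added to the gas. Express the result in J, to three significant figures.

Isothermal ⇒ ΔU = 0, so Q = W = nRT ln(V₂/V₁).
Q = (4.29)(8.314)(493) ln(96.7/31.2) = 17584 × 1.131 = 19891 J.

Q ≈ 19900 J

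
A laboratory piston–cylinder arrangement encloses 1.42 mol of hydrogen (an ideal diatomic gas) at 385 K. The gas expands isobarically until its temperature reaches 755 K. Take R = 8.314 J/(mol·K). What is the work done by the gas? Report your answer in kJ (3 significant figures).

Isobaric: W = P ΔV = nR ΔT.
W = (1.42)(8.314)(755 − 385) = 4368 J.

W ≈ 4.37 kJ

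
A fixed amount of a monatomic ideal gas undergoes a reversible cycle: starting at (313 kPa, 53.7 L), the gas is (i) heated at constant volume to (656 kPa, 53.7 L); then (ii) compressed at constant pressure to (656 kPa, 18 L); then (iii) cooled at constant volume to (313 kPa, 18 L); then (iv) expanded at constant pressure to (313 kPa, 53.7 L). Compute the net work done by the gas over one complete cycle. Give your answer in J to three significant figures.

Constant-volume legs do no work.
W(ii) = (656)(18 − 53.7) = -23419 J; W(iv) = (313)(53.7 − 18) = 11174 J.
W_net = -23419 + 11174 = -12245 J (the counter-clockwise enclosed area).

W_net ≈ -12200 J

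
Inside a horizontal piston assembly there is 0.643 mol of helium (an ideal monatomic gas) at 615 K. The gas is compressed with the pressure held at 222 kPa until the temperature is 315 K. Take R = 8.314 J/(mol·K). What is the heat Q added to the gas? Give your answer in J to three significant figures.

Q ≈ -4010 J

Isobaric: W = nRΔT = (0.643)(8.314)(-300) = -1604 J.
ΔU = nCᵥΔT with Cᵥ = 3R/2: ΔU = (0.643)(12.47)(-300) = -2406 J.
Q = ΔU + W = -2406 − 1604 = -4009 J.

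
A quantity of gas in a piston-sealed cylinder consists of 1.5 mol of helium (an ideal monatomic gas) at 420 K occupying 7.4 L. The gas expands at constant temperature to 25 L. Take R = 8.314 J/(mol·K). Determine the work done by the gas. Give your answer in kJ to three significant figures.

W ≈ 6.38 kJ

Isothermal: W = nRT ln(V₂/V₁).
W = (1.5)(8.314)(420) × ln(25/7.4)
  = 5238 × 1.217
W_by_gas = 6377 J.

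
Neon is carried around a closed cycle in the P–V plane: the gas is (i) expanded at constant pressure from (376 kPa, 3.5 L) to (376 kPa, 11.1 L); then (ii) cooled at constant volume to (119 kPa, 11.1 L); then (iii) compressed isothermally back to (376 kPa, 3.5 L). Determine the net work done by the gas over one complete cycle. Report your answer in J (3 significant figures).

W_net ≈ 1330 J

Leg (i): W = PΔV = (376)(11.1 − 3.5) = 2858 J.
Leg (ii): W = 0.
Leg (iii): W = PᵢVᵢ ln(V_f/Vᵢ) = (1321) ln(3.5/11.1) = -1525 J.
W_net = 2858 − 1525 = 1333 J.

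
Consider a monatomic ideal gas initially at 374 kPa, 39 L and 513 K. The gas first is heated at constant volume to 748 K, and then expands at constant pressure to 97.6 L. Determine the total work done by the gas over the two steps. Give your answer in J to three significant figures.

Step 1 (isochoric): W = 0 (constant volume).
After step 1: P = 545.3 kPa (V unchanged).
Step 2 (isobaric): W = PΔV = (545.3 kPa)(97.6 − 39 L) = 31956 J.
W_total = 0 + 31956 = 31956 J.

W_total ≈ 32000 J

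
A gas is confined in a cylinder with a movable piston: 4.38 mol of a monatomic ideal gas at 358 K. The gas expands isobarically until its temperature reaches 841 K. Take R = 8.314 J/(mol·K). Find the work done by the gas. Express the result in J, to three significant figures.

Isobaric: W = P ΔV = nR ΔT.
W = (4.38)(8.314)(841 − 358) = 17589 J.

W ≈ 17600 J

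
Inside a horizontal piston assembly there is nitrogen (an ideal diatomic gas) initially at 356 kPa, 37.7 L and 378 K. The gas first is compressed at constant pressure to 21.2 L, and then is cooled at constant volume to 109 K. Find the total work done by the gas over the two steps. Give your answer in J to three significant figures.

W_total ≈ -5870 J

Step 1 (isobaric): W = PΔV = (356 kPa)(21.2 − 37.7 L) = -5874 J.
Step 2 (isochoric): W = 0 (constant volume).
W_total = -5874 + 0 = -5874 J.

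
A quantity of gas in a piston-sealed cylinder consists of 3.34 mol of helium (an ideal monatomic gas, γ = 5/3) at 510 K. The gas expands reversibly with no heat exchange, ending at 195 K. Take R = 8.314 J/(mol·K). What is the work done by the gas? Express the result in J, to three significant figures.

W ≈ 13100 J

Adiabatic ⇒ Q = 0, so W_by = −ΔU = nCᵥ(T₁ − T₂).
Cᵥ = 3R/2 = 12.47 J/(mol·K).
W = (3.34)(12.47)(510 − 195) = 13121 J.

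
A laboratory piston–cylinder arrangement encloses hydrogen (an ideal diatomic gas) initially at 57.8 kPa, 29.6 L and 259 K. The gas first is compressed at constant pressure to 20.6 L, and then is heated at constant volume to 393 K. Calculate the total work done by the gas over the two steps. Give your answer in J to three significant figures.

W_total ≈ -520 J

Step 1 (isobaric): W = PΔV = (57.8 kPa)(20.6 − 29.6 L) = -520.2 J.
Step 2 (isochoric): W = 0 (constant volume).
W_total = -520.2 + 0 = -520.2 J.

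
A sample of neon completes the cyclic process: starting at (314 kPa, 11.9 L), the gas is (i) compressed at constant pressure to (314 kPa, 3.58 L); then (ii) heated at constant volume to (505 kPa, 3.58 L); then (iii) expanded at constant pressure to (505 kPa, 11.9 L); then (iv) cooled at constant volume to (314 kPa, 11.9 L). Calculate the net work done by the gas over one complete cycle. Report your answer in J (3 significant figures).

Constant-volume legs do no work.
W(i) = (314)(3.58 − 11.9) = -2612 J; W(iii) = (505)(11.9 − 3.58) = 4202 J.
W_net = -2612 + 4202 = 1589 J (the clockwise enclosed area).

W_net ≈ 1590 J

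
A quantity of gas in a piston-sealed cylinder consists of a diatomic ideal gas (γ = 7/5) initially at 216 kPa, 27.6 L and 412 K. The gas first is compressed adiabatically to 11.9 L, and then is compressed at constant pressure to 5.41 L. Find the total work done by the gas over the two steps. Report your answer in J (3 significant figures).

Step 1 (adiabatic): W = (P₁V₁ − P₂V₂)/(γ−1) = (5962 − 8347)/0.4 = -5962 J.
After step 1: P = 701.4 kPa, V = 11.9 L, T = 576.8 K.
Step 2 (isobaric): W = PΔV = (701.4 kPa)(5.41 − 11.9 L) = -4552 J.
W_total = -5962 − 4552 = -10514 J.

W_total ≈ -10500 J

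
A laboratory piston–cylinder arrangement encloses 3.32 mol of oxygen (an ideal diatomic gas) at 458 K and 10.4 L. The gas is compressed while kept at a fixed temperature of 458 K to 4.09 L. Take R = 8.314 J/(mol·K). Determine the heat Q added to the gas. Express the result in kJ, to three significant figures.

Isothermal ⇒ ΔU = 0, so Q = W = nRT ln(V₂/V₁).
Q = (3.32)(8.314)(458) ln(4.09/10.4) = 12642 × -0.9333 = -11798 J.

Q ≈ -11.8 kJ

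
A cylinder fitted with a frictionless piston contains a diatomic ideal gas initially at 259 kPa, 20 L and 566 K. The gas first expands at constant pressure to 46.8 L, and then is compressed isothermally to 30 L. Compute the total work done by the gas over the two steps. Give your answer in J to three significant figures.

W_total ≈ 1550 J

Step 1 (isobaric): W = PΔV = (259 kPa)(46.8 − 20 L) = 6941 J.
After step 1: P = 259 kPa, V = 46.8 L, T = 1324 K.
Step 2 (isothermal): W = P₁V₁ ln(V₂/V₁) = (12121) ln(30/46.8) = -5390 J.
W_total = 6941 − 5390 = 1551 J.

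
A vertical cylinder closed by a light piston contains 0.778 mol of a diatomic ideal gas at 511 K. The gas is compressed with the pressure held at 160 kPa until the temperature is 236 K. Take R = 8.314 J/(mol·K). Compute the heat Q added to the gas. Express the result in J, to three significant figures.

Q ≈ -6230 J

Isobaric: W = nRΔT = (0.778)(8.314)(-275) = -1779 J.
ΔU = nCᵥΔT with Cᵥ = 5R/2: ΔU = (0.778)(20.79)(-275) = -4447 J.
Q = ΔU + W = -4447 − 1779 = -6226 J.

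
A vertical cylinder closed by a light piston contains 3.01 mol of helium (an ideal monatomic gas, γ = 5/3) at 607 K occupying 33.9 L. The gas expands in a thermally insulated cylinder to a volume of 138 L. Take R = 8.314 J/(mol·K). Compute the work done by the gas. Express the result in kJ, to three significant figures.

W ≈ 13.8 kJ

Adiabatic: TV^(γ−1) = const with γ = 5/3.
T₂ = T₁ (V₁/V₂)^(γ−1) = 607 × (33.9/138)^0.667 = 607 × 0.3922 = 238.1 K.
W_by = nCᵥ(T₁ − T₂) = (3.01)(12.47)(607 − 238.1) = 13848 J.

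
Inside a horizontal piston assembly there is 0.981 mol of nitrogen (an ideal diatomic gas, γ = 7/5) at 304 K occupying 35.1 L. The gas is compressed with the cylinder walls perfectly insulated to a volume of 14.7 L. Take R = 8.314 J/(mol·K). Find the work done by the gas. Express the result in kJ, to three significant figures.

Adiabatic: TV^(γ−1) = const with γ = 7/5.
T₂ = T₁ (V₁/V₂)^(γ−1) = 304 × (35.1/14.7)^0.4 = 304 × 1.416 = 430.6 K.
W_by = nCᵥ(T₁ − T₂) = (0.981)(20.79)(304 − 430.6) = -2581 J.

W ≈ -2.58 kJ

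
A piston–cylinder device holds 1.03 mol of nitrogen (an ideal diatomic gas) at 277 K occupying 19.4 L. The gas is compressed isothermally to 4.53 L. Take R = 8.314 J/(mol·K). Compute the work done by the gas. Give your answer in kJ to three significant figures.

Isothermal: W = nRT ln(V₂/V₁).
W = (1.03)(8.314)(277) × ln(4.53/19.4)
  = 2372 × -1.455
W_by_gas = -3450 J.

W ≈ -3.45 kJ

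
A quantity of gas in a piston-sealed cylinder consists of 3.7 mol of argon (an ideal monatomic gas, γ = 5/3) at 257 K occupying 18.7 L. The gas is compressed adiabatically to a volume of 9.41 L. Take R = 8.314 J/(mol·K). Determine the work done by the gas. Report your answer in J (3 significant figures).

W ≈ -6890 J

Adiabatic: TV^(γ−1) = const with γ = 5/3.
T₂ = T₁ (V₁/V₂)^(γ−1) = 257 × (18.7/9.41)^0.667 = 257 × 1.581 = 406.2 K.
W_by = nCᵥ(T₁ − T₂) = (3.7)(12.47)(257 − 406.2) = -6886 J.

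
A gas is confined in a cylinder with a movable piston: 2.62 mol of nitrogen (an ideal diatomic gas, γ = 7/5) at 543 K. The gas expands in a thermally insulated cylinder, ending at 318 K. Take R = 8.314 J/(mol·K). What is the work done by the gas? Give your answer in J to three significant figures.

Adiabatic ⇒ Q = 0, so W_by = −ΔU = nCᵥ(T₁ − T₂).
Cᵥ = 5R/2 = 20.79 J/(mol·K).
W = (2.62)(20.79)(543 − 318) = 12253 J.

W ≈ 12300 J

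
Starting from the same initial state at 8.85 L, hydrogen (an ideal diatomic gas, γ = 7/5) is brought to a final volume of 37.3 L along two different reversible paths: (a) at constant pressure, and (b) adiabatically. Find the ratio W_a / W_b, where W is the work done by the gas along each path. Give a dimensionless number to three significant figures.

W_a / W_b ≈ 2.94

Path (a) isobaric: W = P₁(V₂ − V₁) → W_a/(P₁V₁) = 3.215.
Path (b) adiabatic: W = P₁V₁(1 − (V₁/V₂)^(γ−1))/(γ−1) → W_b/(P₁V₁) = 1.094.
W_a / W_b = 3.215 / 1.094 = 2.939.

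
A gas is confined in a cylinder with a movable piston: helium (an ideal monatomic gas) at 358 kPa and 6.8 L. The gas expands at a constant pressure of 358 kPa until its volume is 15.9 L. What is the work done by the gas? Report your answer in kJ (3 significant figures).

W ≈ 3.26 kJ

Isobaric: W = P ΔV.
W = (358 kPa)(15.9 − 6.8 L) = (358)(9.1) = 3258 J.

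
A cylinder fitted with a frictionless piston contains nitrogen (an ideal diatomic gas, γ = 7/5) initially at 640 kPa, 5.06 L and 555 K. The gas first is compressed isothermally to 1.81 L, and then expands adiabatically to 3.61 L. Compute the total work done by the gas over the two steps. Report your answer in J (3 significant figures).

W_total ≈ -1380 J

Step 1 (isothermal): W = P₁V₁ ln(V₂/V₁) = (3238) ln(1.81/5.06) = -3329 J.
After step 1: P = 1789 kPa, V = 1.81 L, T = 555 K.
Step 2 (adiabatic): W = (P₁V₁ − P₂V₂)/(γ−1) = (3238 − 2457)/0.4 = 1954 J.
W_total = -3329 + 1954 = -1376 J.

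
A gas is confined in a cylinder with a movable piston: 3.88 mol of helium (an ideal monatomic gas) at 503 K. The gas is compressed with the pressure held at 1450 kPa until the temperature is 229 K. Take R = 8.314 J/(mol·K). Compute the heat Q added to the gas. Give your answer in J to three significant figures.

Isobaric: W = nRΔT = (3.88)(8.314)(-274) = -8839 J.
ΔU = nCᵥΔT with Cᵥ = 3R/2: ΔU = (3.88)(12.47)(-274) = -13258 J.
Q = ΔU + W = -13258 − 8839 = -22097 J.

Q ≈ -22100 J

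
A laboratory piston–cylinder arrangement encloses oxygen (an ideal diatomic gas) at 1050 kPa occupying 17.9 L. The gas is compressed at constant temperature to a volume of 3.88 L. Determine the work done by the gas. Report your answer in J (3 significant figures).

W ≈ -28700 J

Isothermal: W = nRT ln(V₂/V₁) = P₁V₁ ln(V₂/V₁).
P₁V₁ = (1050 kPa)(17.9 L) = 18795 J.
W = 18795 × ln(3.88/17.9) = 18795 × -1.529
W_by_gas = -28737 J.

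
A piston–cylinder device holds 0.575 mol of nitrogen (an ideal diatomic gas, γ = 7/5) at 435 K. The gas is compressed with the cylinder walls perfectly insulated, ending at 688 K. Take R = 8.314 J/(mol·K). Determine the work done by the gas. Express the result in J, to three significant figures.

W ≈ -3020 J

Adiabatic ⇒ Q = 0, so W_by = −ΔU = nCᵥ(T₁ − T₂).
Cᵥ = 5R/2 = 20.79 J/(mol·K).
W = (0.575)(20.79)(435 − 688) = -3024 J.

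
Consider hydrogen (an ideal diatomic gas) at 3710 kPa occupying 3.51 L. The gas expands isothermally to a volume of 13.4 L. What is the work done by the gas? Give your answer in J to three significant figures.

W ≈ 17400 J

Isothermal: W = nRT ln(V₂/V₁) = P₁V₁ ln(V₂/V₁).
P₁V₁ = (3710 kPa)(3.51 L) = 13022 J.
W = 13022 × ln(13.4/3.51) = 13022 × 1.34
W_by_gas = 17445 J.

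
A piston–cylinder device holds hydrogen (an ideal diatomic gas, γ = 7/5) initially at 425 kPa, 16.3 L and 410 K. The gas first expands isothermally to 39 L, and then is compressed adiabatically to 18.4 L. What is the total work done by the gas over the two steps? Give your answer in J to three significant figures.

W_total ≈ -26.9 J

Step 1 (isothermal): W = P₁V₁ ln(V₂/V₁) = (6928) ln(39/16.3) = 6044 J.
After step 1: P = 177.6 kPa, V = 39 L, T = 410 K.
Step 2 (adiabatic): W = (P₁V₁ − P₂V₂)/(γ−1) = (6928 − 9356)/0.4 = -6070 J.
W_total = 6044 − 6070 = -26.92 J.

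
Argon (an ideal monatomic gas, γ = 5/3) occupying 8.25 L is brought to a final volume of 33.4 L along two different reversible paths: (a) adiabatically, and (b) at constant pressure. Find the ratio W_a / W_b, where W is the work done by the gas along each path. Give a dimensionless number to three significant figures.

Path (a) adiabatic: W = P₁V₁(1 − (V₁/V₂)^(γ−1))/(γ−1) → W_a/(P₁V₁) = 0.9095.
Path (b) isobaric: W = P₁(V₂ − V₁) → W_b/(P₁V₁) = 3.048.
W_a / W_b = 0.9095 / 3.048 = 0.2983.

W_a / W_b ≈ 0.298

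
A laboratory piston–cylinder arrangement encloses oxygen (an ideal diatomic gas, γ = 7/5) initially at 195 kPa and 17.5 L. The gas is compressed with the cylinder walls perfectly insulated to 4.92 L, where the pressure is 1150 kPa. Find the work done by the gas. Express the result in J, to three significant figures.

W ≈ -5610 J

Adiabatic: W = (P₁V₁ − P₂V₂)/(γ − 1) with γ = 7/5.
P₁V₁ = 3412 J, P₂V₂ = 5658 J.
W = (3412 − 5658) / 0.4 = -5614 J.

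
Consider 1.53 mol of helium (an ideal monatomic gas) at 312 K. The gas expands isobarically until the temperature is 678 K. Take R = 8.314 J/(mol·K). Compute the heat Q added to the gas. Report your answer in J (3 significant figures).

Isobaric: W = nRΔT = (1.53)(8.314)(366) = 4656 J.
ΔU = nCᵥΔT with Cᵥ = 3R/2: ΔU = (1.53)(12.47)(366) = 6984 J.
Q = ΔU + W = 6984 + 4656 = 11639 J.

Q ≈ 11600 J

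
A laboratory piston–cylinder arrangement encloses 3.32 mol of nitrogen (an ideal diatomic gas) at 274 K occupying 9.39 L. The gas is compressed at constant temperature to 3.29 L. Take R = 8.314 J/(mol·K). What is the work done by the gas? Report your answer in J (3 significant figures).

W ≈ -7930 J

Isothermal: W = nRT ln(V₂/V₁).
W = (3.32)(8.314)(274) × ln(3.29/9.39)
  = 7563 × -1.049
W_by_gas = -7932 J.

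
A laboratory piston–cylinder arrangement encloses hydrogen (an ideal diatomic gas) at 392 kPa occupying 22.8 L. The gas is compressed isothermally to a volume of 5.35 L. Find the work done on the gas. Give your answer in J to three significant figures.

Isothermal: W = nRT ln(V₂/V₁) = P₁V₁ ln(V₂/V₁).
P₁V₁ = (392 kPa)(22.8 L) = 8938 J.
W = 8938 × ln(5.35/22.8) = 8938 × -1.45
W_by_gas = -12957 J; work on gas = −W_by = 12957 J.

W ≈ 13000 J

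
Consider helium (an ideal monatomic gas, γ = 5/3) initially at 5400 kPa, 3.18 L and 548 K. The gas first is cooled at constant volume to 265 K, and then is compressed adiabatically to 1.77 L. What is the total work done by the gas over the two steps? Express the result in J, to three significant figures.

W_total ≈ -5950 J

Step 1 (isochoric): W = 0 (constant volume).
After step 1: P = 2611 kPa (V unchanged).
Step 2 (adiabatic): W = (P₁V₁ − P₂V₂)/(γ−1) = (8304 − 12272)/0.667 = -5952 J.
W_total = 0 − 5952 = -5952 J.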